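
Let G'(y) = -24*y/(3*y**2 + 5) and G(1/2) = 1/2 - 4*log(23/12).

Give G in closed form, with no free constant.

G(y) = (1 - 8*log(y**2 + 5/3))/2

G'(y) matches the chain-rule pattern g'(h)*h' with inner function h(y) = y**2 + 5/3; substituting u = h(y) collapses the integral.
A general antiderivative is -4*log(y**2 + 5/3) + C.
The condition gives C = 1/2 - 4*log(23/12) - (-4*log(23/12)) = 1/2.
So G(y) = (1 - 8*log(y**2 + 5/3))/2.
Check: d/dy[(1 - 8*log(y**2 + 5/3))/2] = -24*y/(3*y**2 + 5) = G'(y).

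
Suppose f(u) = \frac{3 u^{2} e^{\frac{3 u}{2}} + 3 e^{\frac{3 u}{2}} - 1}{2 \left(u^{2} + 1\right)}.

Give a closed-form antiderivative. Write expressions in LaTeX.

An antiderivative is F(u) = \frac{2 e^{\frac{3 u}{2}} - \operatorname{atan}{\left(u \right)}}{2}.

Whatever form F(u) takes, F'(u) = f(u) is non-negotiable.
Check: d/du[\frac{2 e^{\frac{3 u}{2}} - \operatorname{atan}{\left(u \right)}}{2}] = \frac{3 u^{2} e^{\frac{3 u}{2}} + 3 e^{\frac{3 u}{2}} - 1}{2 u^{2} + 2}, which equals f(u).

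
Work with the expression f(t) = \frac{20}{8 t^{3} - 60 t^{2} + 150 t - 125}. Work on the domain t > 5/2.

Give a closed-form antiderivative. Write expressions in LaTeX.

An antiderivative is F(t) = - \frac{5}{4 t^{2} - 20 t + 25}.

Any candidate F(t) must reproduce f(t) exactly when differentiated.
Check: d/dt[- \frac{5}{4 t^{2} - 20 t + 25}] = \frac{20}{8 t^{3} - 60 t^{2} + 150 t - 125} = f(t).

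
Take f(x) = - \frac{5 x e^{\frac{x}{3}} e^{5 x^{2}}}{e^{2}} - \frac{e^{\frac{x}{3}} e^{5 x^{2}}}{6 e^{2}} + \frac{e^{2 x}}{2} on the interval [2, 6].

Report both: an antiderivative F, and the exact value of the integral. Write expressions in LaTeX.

The integrand splits into summands that can be handled one at a time.
F(x) = - \frac{e^{\frac{x}{3}} e^{5 x^{2}}}{2 e^{2}} + \frac{e^{2 x}}{4} is an antiderivative of f.
Check: d/dx[- \frac{e^{\frac{x}{3}} e^{5 x^{2}}}{2 e^{2}} + \frac{e^{2 x}}{4}] = \frac{- 30 x e^{\frac{x}{3}} e^{5 x^{2}} - e^{\frac{x}{3}} e^{5 x^{2}} + 3 e^{2} e^{2 x}}{6 e^{2}}, which equals f(x).
F(6) = - \frac{e^{180}}{2} + \frac{e^{12}}{4}; F(2) = - \frac{e^{\frac{56}{3}}}{2} + \frac{e^{4}}{4}.
Integral = F(6) - F(2) = - \frac{e^{180}}{2} - \frac{e^{4}}{4} + \frac{e^{12}}{4} + \frac{e^{\frac{56}{3}}}{2}.

Antiderivative: F(x) = - \frac{e^{\frac{x}{3}} e^{5 x^{2}}}{2 e^{2}} + \frac{e^{2 x}}{4}; value = - \frac{e^{180}}{2} - \frac{e^{4}}{4} + \frac{e^{12}}{4} + \frac{e^{\frac{56}{3}}}{2}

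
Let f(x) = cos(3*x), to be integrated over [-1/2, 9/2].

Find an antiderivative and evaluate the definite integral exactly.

Antiderivative: F(x) = sin(3*x)/3; value = sin(27/2)/3 + sin(3/2)/3

An antiderivative F(x) passes only if d/dx[F] lands on f(x) exactly.
F(x) = sin(3*x)/3 is an antiderivative of f.
Check: d/dx[sin(3*x)/3] = cos(3*x) = f(x).
F(9/2) = sin(27/2)/3; F(-1/2) = -sin(3/2)/3.
Integral = F(9/2) - F(-1/2) = sin(27/2)/3 + sin(3/2)/3.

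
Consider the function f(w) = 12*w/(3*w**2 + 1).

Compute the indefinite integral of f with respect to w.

F(w) = 2*log(3*w**2/2 + 1/2) + C

The substitution u = 3*w**2/2 + 1/2 works: f is exactly (dF/du)*(du/dw) for that inner function.
Check: d/dw[2*log(3*w**2/2 + 1/2)] = 12*w/(3*w**2 + 1) = f(w).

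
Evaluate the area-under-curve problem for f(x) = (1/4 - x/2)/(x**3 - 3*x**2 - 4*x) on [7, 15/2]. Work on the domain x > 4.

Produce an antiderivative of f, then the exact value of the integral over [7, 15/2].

The denominator factors as 4*x*(x - 4)*(x + 1); partial fractions split f into directly integrable pieces: 3/(20*(x + 1)) - 7/(80*(x - 4)) - 1/(16*x).
F(x) = (-5*log(x) - 7*log(x - 4) + 12*log(x + 1))/80 is an antiderivative of f.
Check: d/dx[(-5*log(x) - 7*log(x - 4) + 12*log(x + 1))/80] = (1 - 2*x)/(4*x**3 - 12*x**2 - 16*x), which equals f(x).
F(15/2) = -log(15/2)/16 - 7*log(7/2)/80 + 3*log(17/2)/20; F(7) = -log(7)/16 - 7*log(3)/80 + 3*log(8)/20.
Integral = F(15/2) - F(7) = -3*log(8)/20 - log(15/2)/16 - 7*log(7/2)/80 + 7*log(3)/80 + log(7)/16 + 3*log(17/2)/20.

Antiderivative: F(x) = (-5*log(x) - 7*log(x - 4) + 12*log(x + 1))/80; value = -3*log(8)/20 - log(15/2)/16 - 7*log(7/2)/80 + 7*log(3)/80 + log(7)/16 + 3*log(17/2)/20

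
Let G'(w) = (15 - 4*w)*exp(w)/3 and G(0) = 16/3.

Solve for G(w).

G'(w) has the shape u'v + uv' for u = 19/3 - 4*w/3 and v = exp(w) — it is the derivative of the product u*v.
A general antiderivative is (19 - 4*w)*exp(w)/3 + C.
The condition gives C = 16/3 - (19/3) = -1.
So G(w) = -4*w*exp(w)/3 + 19*exp(w)/3 - 1.
Check: d/dw[-4*w*exp(w)/3 + 19*exp(w)/3 - 1] = -4*w*exp(w)/3 + 5*exp(w), which equals G'(w).

G(w) = -4*w*exp(w)/3 + 19*exp(w)/3 - 1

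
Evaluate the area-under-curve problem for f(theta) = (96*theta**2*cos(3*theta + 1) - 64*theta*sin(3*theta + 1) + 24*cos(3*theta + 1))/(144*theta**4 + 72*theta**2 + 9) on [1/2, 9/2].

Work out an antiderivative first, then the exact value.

Recognize the product-rule pattern: f = u'v + uv' with u = 8/(9*(4*theta**2 + 1)), v = sin(3*theta + 1), so integration by parts undoes it.
F(theta) = 8*sin(3*theta + 1)/(9*(4*theta**2 + 1)) is an antiderivative of f.
Check: d/dtheta[8*sin(3*theta + 1)/(9*(4*theta**2 + 1))] = (96*theta**2*cos(3*theta + 1) - 64*theta*sin(3*theta + 1) + 24*cos(3*theta + 1))/(144*theta**4 + 72*theta**2 + 9) = f(theta).
F(9/2) = 4*sin(29/2)/369; F(1/2) = 4*sin(5/2)/9.
Integral = F(9/2) - F(1/2) = -4*sin(5/2)/9 + 4*sin(29/2)/369.

Antiderivative: F(theta) = 8*sin(3*theta + 1)/(9*(4*theta**2 + 1)); value = -4*sin(5/2)/9 + 4*sin(29/2)/369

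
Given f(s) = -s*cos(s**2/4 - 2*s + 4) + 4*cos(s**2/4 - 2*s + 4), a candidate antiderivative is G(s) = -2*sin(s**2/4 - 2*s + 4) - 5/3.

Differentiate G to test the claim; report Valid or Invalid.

d/ds[G] = -s*cos(s**2/4 - 2*s + 4) + 4*cos(s**2/4 - 2*s + 4)
This equals f(s) exactly, so the claim holds.

Valid - differentiating G returns exactly f.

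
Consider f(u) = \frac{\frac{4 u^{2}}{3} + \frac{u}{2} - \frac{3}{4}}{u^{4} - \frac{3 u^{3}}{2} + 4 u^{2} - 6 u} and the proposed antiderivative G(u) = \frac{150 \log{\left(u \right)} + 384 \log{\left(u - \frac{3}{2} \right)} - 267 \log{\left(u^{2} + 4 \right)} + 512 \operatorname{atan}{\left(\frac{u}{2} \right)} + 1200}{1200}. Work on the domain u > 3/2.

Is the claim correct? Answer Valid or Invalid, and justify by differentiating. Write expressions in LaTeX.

Valid: G'(u) = f(u).

d/du[G] = \frac{16 u^{2} + 6 u - 9}{12 u^{4} - 18 u^{3} + 48 u^{2} - 72 u}
This equals f(u) exactly, so the claim holds.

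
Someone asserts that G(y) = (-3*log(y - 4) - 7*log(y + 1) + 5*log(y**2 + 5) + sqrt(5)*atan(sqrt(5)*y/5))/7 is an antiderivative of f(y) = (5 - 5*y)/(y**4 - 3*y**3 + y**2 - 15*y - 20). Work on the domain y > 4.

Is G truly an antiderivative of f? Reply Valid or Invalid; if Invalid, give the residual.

d/dy[G] = (15 - 15*y)/(y**4 - 3*y**3 + y**2 - 15*y - 20)
d/dy[G] - f(y) = (10 - 10*y)/(y**4 - 3*y**3 + y**2 - 15*y - 20) != 0.

Invalid: d/dy[G] - f = (10 - 10*y)/(y**4 - 3*y**3 + y**2 - 15*y - 20), which is not 0.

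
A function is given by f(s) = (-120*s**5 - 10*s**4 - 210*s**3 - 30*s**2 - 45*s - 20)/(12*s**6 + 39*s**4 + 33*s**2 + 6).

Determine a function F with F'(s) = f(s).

An antiderivative is F(s) = -5*log(s**4 + 3*s**2 + 2)/2 - 5*atan(2*s)/3.

Whatever form F(s) takes, F'(s) = f(s) is non-negotiable.
Check: d/ds[-5*log(s**4 + 3*s**2 + 2)/2 - 5*atan(2*s)/3] = (-120*s**5 - 10*s**4 - 210*s**3 - 30*s**2 - 45*s - 20)/(12*s**6 + 39*s**4 + 33*s**2 + 6) = f(s).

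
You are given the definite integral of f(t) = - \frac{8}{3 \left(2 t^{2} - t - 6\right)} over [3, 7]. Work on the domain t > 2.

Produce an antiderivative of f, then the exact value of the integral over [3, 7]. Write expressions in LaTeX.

The denominator factors as 3 \left(t - 2\right) \left(2 t + 3\right); partial fractions split f into directly integrable pieces: \frac{16}{21 \left(2 t + 3\right)} - \frac{8}{21 \left(t - 2\right)}.
F(t) = - \frac{8 \log{\left(t - 2 \right)}}{21} + \frac{8 \log{\left(t + \frac{3}{2} \right)}}{21} is an antiderivative of f.
Check: d/dt[- \frac{8 \log{\left(t - 2 \right)}}{21} + \frac{8 \log{\left(t + \frac{3}{2} \right)}}{21}] = - \frac{8}{6 t^{2} - 3 t - 18}, which equals f(t).
F(7) = - \frac{8 \log{\left(5 \right)}}{21} + \frac{8 \log{\left(\frac{17}{2} \right)}}{21}; F(3) = \frac{8 \log{\left(\frac{9}{2} \right)}}{21}.
Integral = F(7) - F(3) = - \frac{8 \log{\left(5 \right)}}{21} - \frac{8 \log{\left(\frac{9}{2} \right)}}{21} + \frac{8 \log{\left(\frac{17}{2} \right)}}{21}.

Antiderivative: F(t) = - \frac{8 \log{\left(t - 2 \right)}}{21} + \frac{8 \log{\left(t + \frac{3}{2} \right)}}{21}; value = - \frac{8 \log{\left(5 \right)}}{21} - \frac{8 \log{\left(\frac{9}{2} \right)}}{21} + \frac{8 \log{\left(\frac{17}{2} \right)}}{21}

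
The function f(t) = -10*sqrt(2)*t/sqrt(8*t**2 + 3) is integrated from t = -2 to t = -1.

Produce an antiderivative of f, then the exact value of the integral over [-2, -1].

The substitution u = 4*t**2 + 3/2 works: f is exactly (dF/du)*(du/dt) for that inner function.
F(t) = -5*sqrt(4*t**2 + 3/2)/2 is an antiderivative of f.
Check: d/dt[-5*sqrt(4*t**2 + 3/2)/2] = -10*sqrt(2)*t/sqrt(8*t**2 + 3) = f(t).
F(-1) = -5*sqrt(22)/4; F(-2) = -5*sqrt(70)/4.
Integral = F(-1) - F(-2) = -5*sqrt(22)/4 + 5*sqrt(70)/4.

Antiderivative: F(t) = -5*sqrt(4*t**2 + 3/2)/2; value = -5*sqrt(22)/4 + 5*sqrt(70)/4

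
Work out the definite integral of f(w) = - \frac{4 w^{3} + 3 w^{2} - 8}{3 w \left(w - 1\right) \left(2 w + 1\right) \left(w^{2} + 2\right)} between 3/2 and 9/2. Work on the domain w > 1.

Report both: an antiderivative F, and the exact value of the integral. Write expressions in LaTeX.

Antiderivative: F(w) = - \frac{4 \log{\left(w \right)}}{3} + \frac{\log{\left(w - 1 \right)}}{27} + \frac{62 \log{\left(w + \frac{1}{2} \right)}}{81} + \frac{43 \log{\left(w^{2} + 2 \right)}}{162} - \frac{13 \sqrt{2} \operatorname{atan}{\left(\frac{\sqrt{2} w}{2} \right)}}{81}; value = - \frac{4 \log{\left(\frac{9}{2} \right)}}{3} - \frac{59 \log{\left(2 \right)}}{81} - \frac{43 \log{\left(\frac{17}{4} \right)}}{162} - \frac{13 \sqrt{2} \operatorname{atan}{\left(\frac{9 \sqrt{2}}{4} \right)}}{81} + \frac{\log{\left(\frac{7}{2} \right)}}{27} + \frac{13 \sqrt{2} \operatorname{atan}{\left(\frac{3 \sqrt{2}}{4} \right)}}{81} + \frac{4 \log{\left(\frac{3}{2} \right)}}{3} + \frac{43 \log{\left(\frac{89}{4} \right)}}{162} + \frac{62 \log{\left(5 \right)}}{81}

The denominator factors as 3 w \left(w - 1\right) \left(2 w + 1\right) \left(w^{2} + 2\right); partial fractions split f into directly integrable pieces: \frac{43 w - 26}{81 \left(w^{2} + 2\right)} + \frac{124}{81 \left(2 w + 1\right)} + \frac{1}{27 \left(w - 1\right)} - \frac{4}{3 w}.
F(w) = - \frac{4 \log{\left(w \right)}}{3} + \frac{\log{\left(w - 1 \right)}}{27} + \frac{62 \log{\left(w + \frac{1}{2} \right)}}{81} + \frac{43 \log{\left(w^{2} + 2 \right)}}{162} - \frac{13 \sqrt{2} \operatorname{atan}{\left(\frac{\sqrt{2} w}{2} \right)}}{81} is an antiderivative of f.
Check: d/dw[- \frac{4 \log{\left(w \right)}}{3} + \frac{\log{\left(w - 1 \right)}}{27} + \frac{62 \log{\left(w + \frac{1}{2} \right)}}{81} + \frac{43 \log{\left(w^{2} + 2 \right)}}{162} - \frac{13 \sqrt{2} \operatorname{atan}{\left(\frac{\sqrt{2} w}{2} \right)}}{81}] = \frac{- 4 w^{3} - 3 w^{2} + 8}{6 w^{5} - 3 w^{4} + 9 w^{3} - 6 w^{2} - 6 w}, which equals f(w).
F(9/2) = - \frac{4 \log{\left(\frac{9}{2} \right)}}{3} - \frac{13 \sqrt{2} \operatorname{atan}{\left(\frac{9 \sqrt{2}}{4} \right)}}{81} + \frac{\log{\left(\frac{7}{2} \right)}}{27} + \frac{43 \log{\left(\frac{89}{4} \right)}}{162} + \frac{62 \log{\left(5 \right)}}{81}; F(3/2) = - \frac{4 \log{\left(\frac{3}{2} \right)}}{3} - \frac{13 \sqrt{2} \operatorname{atan}{\left(\frac{3 \sqrt{2}}{4} \right)}}{81} + \frac{43 \log{\left(\frac{17}{4} \right)}}{162} + \frac{59 \log{\left(2 \right)}}{81}.
Integral = F(9/2) - F(3/2) = - \frac{4 \log{\left(\frac{9}{2} \right)}}{3} - \frac{59 \log{\left(2 \right)}}{81} - \frac{43 \log{\left(\frac{17}{4} \right)}}{162} - \frac{13 \sqrt{2} \operatorname{atan}{\left(\frac{9 \sqrt{2}}{4} \right)}}{81} + \frac{\log{\left(\frac{7}{2} \right)}}{27} + \frac{13 \sqrt{2} \operatorname{atan}{\left(\frac{3 \sqrt{2}}{4} \right)}}{81} + \frac{4 \log{\left(\frac{3}{2} \right)}}{3} + \frac{43 \log{\left(\frac{89}{4} \right)}}{162} + \frac{62 \log{\left(5 \right)}}{81}.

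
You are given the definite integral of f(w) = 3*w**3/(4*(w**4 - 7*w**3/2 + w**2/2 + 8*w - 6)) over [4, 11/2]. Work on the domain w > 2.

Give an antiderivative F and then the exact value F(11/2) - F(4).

The denominator factors as 2*(w - 2)**2*(w - 1)*(2*w + 3); partial fractions split f into directly integrable pieces: 81/(490*(2*w + 3)) + 3/(10*(w - 1)) + 18/(49*(w - 2)) + 12/(7*(w - 2)**2).
F(w) = 3*(120*w*log(w - 2) + 98*w*log(w - 1) + 27*w*log(w + 3/2) - 240*log(w - 2) - 196*log(w - 1) - 54*log(w + 3/2) - 560)/(980*(w - 2)) is an antiderivative of f.
Check: d/dw[3*(120*w*log(w - 2) + 98*w*log(w - 1) + 27*w*log(w + 3/2) - 240*log(w - 2) - 196*log(w - 1) - 54*log(w + 3/2) - 560)/(980*(w - 2))] = 3*w**3/(4*w**4 - 14*w**3 + 2*w**2 + 32*w - 24), which equals f(w).
F(11/2) = -24/49 + 81*log(7)/980 + 3*log(9/2)/10 + 18*log(7/2)/49; F(4) = -6/7 + 81*log(11/2)/980 + 18*log(2)/49 + 3*log(3)/10.
Integral = F(11/2) - F(4) = -3*log(3)/10 - 18*log(2)/49 - 81*log(11/2)/980 + 81*log(7)/980 + 18/49 + 3*log(9/2)/10 + 18*log(7/2)/49.

Antiderivative: F(w) = 3*(120*w*log(w - 2) + 98*w*log(w - 1) + 27*w*log(w + 3/2) - 240*log(w - 2) - 196*log(w - 1) - 54*log(w + 3/2) - 560)/(980*(w - 2)); value = -3*log(3)/10 - 18*log(2)/49 - 81*log(11/2)/980 + 81*log(7)/980 + 18/49 + 3*log(9/2)/10 + 18*log(7/2)/49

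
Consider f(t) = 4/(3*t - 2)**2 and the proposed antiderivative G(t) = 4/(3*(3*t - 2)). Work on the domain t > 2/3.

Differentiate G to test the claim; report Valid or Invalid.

d/dt[G] = -4/(9*t**2 - 12*t + 4)
d/dt[G] - f(t) = -8/(9*t**2 - 12*t + 4) != 0.

Invalid: d/dt[G] - f = -8/(9*t**2 - 12*t + 4), which is not 0.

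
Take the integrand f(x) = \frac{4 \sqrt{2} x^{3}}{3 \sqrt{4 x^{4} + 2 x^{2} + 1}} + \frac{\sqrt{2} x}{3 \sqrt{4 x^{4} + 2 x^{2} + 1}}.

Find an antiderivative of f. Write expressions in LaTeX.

f matches the chain-rule pattern g'(h)*h' with inner function h(x) = 2 x^{4} + x^{2} + \frac{1}{2}; substituting u = h(x) collapses the integral.
Check: d/dx[\frac{\sqrt{2} \sqrt{4 x^{4} + 2 x^{2} + 1}}{6}] = \frac{4 \sqrt{2} x^{3} + \sqrt{2} x}{3 \sqrt{4 x^{4} + 2 x^{2} + 1}}, which equals f(x).

An antiderivative is F(x) = \frac{\sqrt{2} \sqrt{4 x^{4} + 2 x^{2} + 1}}{6}.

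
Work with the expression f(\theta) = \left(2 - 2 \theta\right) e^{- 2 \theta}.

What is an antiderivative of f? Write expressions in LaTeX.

An antiderivative is F(\theta) = \frac{\left(2 \theta - 1\right) e^{- 2 \theta}}{2}.

Recognize the product-rule pattern: f = u'v + uv' with u = \theta - \frac{1}{2}, v = e^{- 2 \theta}, so integration by parts undoes it.
Check: d/d\theta[\frac{\left(2 \theta - 1\right) e^{- 2 \theta}}{2}] = \left(2 - 2 \theta\right) e^{- 2 \theta} = f(\theta).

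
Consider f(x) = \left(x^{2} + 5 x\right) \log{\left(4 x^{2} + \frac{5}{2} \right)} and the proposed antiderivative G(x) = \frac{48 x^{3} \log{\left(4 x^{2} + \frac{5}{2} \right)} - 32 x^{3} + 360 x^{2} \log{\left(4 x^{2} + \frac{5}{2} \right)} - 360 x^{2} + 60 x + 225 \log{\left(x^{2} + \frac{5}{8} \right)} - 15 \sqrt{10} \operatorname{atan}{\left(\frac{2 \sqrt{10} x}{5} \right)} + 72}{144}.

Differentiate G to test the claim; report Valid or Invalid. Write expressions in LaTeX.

Valid - the claim checks out under differentiation.

d/dx[G] = x^{2} \log{\left(4 x^{2} + \frac{5}{2} \right)} + 5 x \log{\left(4 x^{2} + \frac{5}{2} \right)}
This equals f(x) exactly, so the claim holds.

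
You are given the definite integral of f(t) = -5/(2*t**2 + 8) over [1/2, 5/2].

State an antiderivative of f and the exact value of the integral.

A first test for any F(t): its t-derivative must equal f(t) identically.
F(t) = -5*atan(t/2)/4 is an antiderivative of f.
Check: d/dt[-5*atan(t/2)/4] = -5/(2*t**2 + 8) = f(t).
F(5/2) = -5*atan(5/4)/4; F(1/2) = -5*atan(1/4)/4.
Integral = F(5/2) - F(1/2) = -5*atan(5/4)/4 + 5*atan(1/4)/4.

Antiderivative: F(t) = -5*atan(t/2)/4; value = -5*atan(5/4)/4 + 5*atan(1/4)/4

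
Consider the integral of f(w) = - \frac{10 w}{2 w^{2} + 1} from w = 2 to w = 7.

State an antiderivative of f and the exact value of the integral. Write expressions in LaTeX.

f matches the chain-rule pattern g'(h)*h' with inner function h(w) = 2 w^{2} + 1; substituting u = h(w) collapses the integral.
F(w) = - \frac{5 \log{\left(2 w^{2} + 1 \right)}}{2} is an antiderivative of f.
Check: d/dw[- \frac{5 \log{\left(2 w^{2} + 1 \right)}}{2}] = - \frac{10 w}{2 w^{2} + 1} = f(w).
F(7) = - \frac{5 \log{\left(99 \right)}}{2}; F(2) = - \frac{5 \log{\left(9 \right)}}{2}.
Integral = F(7) - F(2) = - \frac{5 \log{\left(99 \right)}}{2} + \frac{5 \log{\left(9 \right)}}{2}.

Antiderivative: F(w) = - \frac{5 \log{\left(2 w^{2} + 1 \right)}}{2}; value = - \frac{5 \log{\left(99 \right)}}{2} + \frac{5 \log{\left(9 \right)}}{2}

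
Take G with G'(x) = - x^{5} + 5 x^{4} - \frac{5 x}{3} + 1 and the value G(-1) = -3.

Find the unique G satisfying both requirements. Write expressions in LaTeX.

G(x) = - \frac{x^{6}}{6} + x^{5} - \frac{5 x^{2}}{6} + x

Integrate term by term and add the pieces.
A general antiderivative is - \frac{x^{6}}{6} + x^{5} - \frac{5 x^{2}}{6} + x + C.
The condition gives C = -3 - (-3) = 0.
So G(x) = - \frac{x^{6}}{6} + x^{5} - \frac{5 x^{2}}{6} + x.
Check: d/dx[- \frac{x^{6}}{6} + x^{5} - \frac{5 x^{2}}{6} + x] = - x^{5} + 5 x^{4} - \frac{5 x}{3} + 1 = G'(x).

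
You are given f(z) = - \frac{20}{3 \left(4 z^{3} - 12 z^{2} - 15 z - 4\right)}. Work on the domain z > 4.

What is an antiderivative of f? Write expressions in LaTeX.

The denominator factors as 3 \left(z - 4\right) \left(2 z + 1\right)^{2}; partial fractions split f into directly integrable pieces: \frac{40}{243 \left(2 z + 1\right)} + \frac{40}{27 \left(2 z + 1\right)^{2}} - \frac{20}{243 \left(z - 4\right)}.
Check: d/dz[\frac{20 \left(- \left(2 z + 1\right) \log{\left(z - 4 \right)} + \left(2 z + 1\right) \log{\left(z + \frac{1}{2} \right)} - 9\right)}{243 \left(2 z + 1\right)}] = - \frac{20}{12 z^{3} - 36 z^{2} - 45 z - 12}, which equals f(z).

An antiderivative is F(z) = \frac{20 \left(- \left(2 z + 1\right) \log{\left(z - 4 \right)} + \left(2 z + 1\right) \log{\left(z + \frac{1}{2} \right)} - 9\right)}{243 \left(2 z + 1\right)}.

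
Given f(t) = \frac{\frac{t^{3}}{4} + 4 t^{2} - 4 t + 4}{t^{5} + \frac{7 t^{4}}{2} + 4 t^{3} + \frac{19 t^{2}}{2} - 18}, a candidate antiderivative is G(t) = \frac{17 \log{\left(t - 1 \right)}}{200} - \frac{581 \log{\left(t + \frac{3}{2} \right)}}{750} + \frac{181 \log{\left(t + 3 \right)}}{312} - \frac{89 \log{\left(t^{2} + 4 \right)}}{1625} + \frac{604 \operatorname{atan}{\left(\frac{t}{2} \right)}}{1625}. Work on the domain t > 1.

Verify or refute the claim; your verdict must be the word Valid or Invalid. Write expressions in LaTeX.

Invalid: d/dt[G] - f = - \frac{356 t}{1625 t^{2} + 6500}, which is not 0.

d/dt[G] = \frac{- 1424 t^{4} - 3359 t^{3} + 26000 t^{2} - 19592 t + 26000}{6500 t^{5} + 22750 t^{4} + 26000 t^{3} + 61750 t^{2} - 117000}
d/dt[G] - f(t) = - \frac{356 t}{1625 t^{2} + 6500} != 0.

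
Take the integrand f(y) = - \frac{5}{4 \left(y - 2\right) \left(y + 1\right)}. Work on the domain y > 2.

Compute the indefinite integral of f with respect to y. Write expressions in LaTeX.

F(y) = - \frac{5 \log{\left(y - 2 \right)}}{12} + \frac{5 \log{\left(y + 1 \right)}}{12} + C

Factor the denominator (4 \left(y - 2\right) \left(y + 1\right)) and decompose: f = \frac{5}{12 \left(y + 1\right)} - \frac{5}{12 \left(y - 2\right)}; each piece integrates to a log, atan, or power term.
Check: d/dy[- \frac{5 \log{\left(y - 2 \right)}}{12} + \frac{5 \log{\left(y + 1 \right)}}{12}] = - \frac{5}{4 y^{2} - 4 y - 8}, which equals f(y).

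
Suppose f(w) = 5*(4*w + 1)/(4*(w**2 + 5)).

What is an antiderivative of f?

Recover f(w) by differentiating a candidate F(w); any mismatch rules it out.
Check: d/dw[5*log(w**2 + 5)/2 + sqrt(5)*atan(sqrt(5)*w/5)/4] = (20*w + 5)/(4*w**2 + 20), which equals f(w).

An antiderivative is F(w) = 5*log(w**2 + 5)/2 + sqrt(5)*atan(sqrt(5)*w/5)/4.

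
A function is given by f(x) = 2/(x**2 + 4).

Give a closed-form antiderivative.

Since d/dx undoes antidifferentiation here, F'(x) = f(x) is required of F(x).
Check: d/dx[atan(x/2)] = 2/(x**2 + 4) = f(x).

An antiderivative is F(x) = atan(x/2).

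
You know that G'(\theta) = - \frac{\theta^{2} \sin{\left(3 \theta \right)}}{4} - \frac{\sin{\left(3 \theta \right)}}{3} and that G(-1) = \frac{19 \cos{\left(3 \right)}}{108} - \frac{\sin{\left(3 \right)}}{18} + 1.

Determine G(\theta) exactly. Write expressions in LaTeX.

Integrate term by term and add the pieces.
A general antiderivative is \frac{\theta^{2} \cos{\left(3 \theta \right)}}{12} - \frac{\theta \sin{\left(3 \theta \right)}}{18} + \frac{5 \cos{\left(3 \theta \right)}}{54} + C.
The condition gives C = \frac{19 \cos{\left(3 \right)}}{108} - \frac{\sin{\left(3 \right)}}{18} + 1 - (\frac{19 \cos{\left(3 \right)}}{108} - \frac{\sin{\left(3 \right)}}{18}) = 1.
So G(\theta) = \frac{\theta^{2} \cos{\left(3 \theta \right)}}{12} - \frac{\theta \sin{\left(3 \theta \right)}}{18} + \frac{5 \cos{\left(3 \theta \right)}}{54} + 1.
Check: d/d\theta[\frac{\theta^{2} \cos{\left(3 \theta \right)}}{12} - \frac{\theta \sin{\left(3 \theta \right)}}{18} + \frac{5 \cos{\left(3 \theta \right)}}{54} + 1] = - \frac{\theta^{2} \sin{\left(3 \theta \right)}}{4} - \frac{\sin{\left(3 \theta \right)}}{3} = G'(\theta).

G(\theta) = \frac{\theta^{2} \cos{\left(3 \theta \right)}}{12} - \frac{\theta \sin{\left(3 \theta \right)}}{18} + \frac{5 \cos{\left(3 \theta \right)}}{54} + 1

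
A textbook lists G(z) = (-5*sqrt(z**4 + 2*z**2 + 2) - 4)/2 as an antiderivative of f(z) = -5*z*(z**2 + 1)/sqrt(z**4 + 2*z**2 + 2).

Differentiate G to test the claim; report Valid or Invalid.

Valid: G'(z) = f(z).

d/dz[G] = (-5*z**3 - 5*z)/sqrt(z**4 + 2*z**2 + 2)
This equals f(z) exactly, so the claim holds.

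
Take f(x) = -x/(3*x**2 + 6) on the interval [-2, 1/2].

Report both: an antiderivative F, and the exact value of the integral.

Antiderivative: F(x) = -log(x**2 + 2)/6; value = -log(9/4)/6 + log(6)/6

The substitution u = x**2 + 2 works: f is exactly (dF/du)*(du/dx) for that inner function.
F(x) = -log(x**2 + 2)/6 is an antiderivative of f.
Check: d/dx[-log(x**2 + 2)/6] = -x/(3*x**2 + 6) = f(x).
F(1/2) = -log(9/4)/6; F(-2) = -log(6)/6.
Integral = F(1/2) - F(-2) = -log(9/4)/6 + log(6)/6.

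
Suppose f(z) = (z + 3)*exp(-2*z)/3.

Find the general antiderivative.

F(z) = (-2*z - 7)*exp(-2*z)/12 + C

f has the shape u'v + uv' for u = -z/6 - 7/12 and v = exp(-2*z) — it is the derivative of the product u*v.
Check: d/dz[(-2*z - 7)*exp(-2*z)/12] = (z + 3)*exp(-2*z)/3 = f(z).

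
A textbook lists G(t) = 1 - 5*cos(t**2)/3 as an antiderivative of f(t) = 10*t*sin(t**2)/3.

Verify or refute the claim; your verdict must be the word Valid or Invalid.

Valid. The derivative of G reproduces f.

d/dt[G] = 10*t*sin(t**2)/3
This equals f(t) exactly, so the claim holds.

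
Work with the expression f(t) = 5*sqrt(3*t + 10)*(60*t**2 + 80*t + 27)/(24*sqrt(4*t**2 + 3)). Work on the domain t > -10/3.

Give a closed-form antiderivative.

An antiderivative is F(t) = 5*t*sqrt(3*t + 10)*sqrt(4*t**2 + 3)/4 + 25*sqrt(3*t + 10)*sqrt(4*t**2 + 3)/6.

Recognize the product-rule pattern: f = u'v + uv' with u = 5*(3*t/2 + 5)**(3/2)/3, v = sqrt(2*t**2 + 3/2), so integration by parts undoes it.
Check: d/dt[5*t*sqrt(3*t + 10)*sqrt(4*t**2 + 3)/4 + 25*sqrt(3*t + 10)*sqrt(4*t**2 + 3)/6] = (900*t**3 + 4200*t**2 + 4405*t + 1350)/(24*sqrt(3*t + 10)*sqrt(4*t**2 + 3)), which equals f(t).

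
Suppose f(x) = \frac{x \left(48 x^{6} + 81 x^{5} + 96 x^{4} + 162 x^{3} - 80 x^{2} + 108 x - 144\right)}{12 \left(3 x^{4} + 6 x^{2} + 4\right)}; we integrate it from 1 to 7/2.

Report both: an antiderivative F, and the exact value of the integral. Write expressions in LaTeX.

Antiderivative: F(x) = \frac{4 x^{4} + 9 x^{3} - 12 \log{\left(\frac{x^{4}}{2} + x^{2} + \frac{2}{3} \right)}}{12}; value = - \log{\left(\frac{8443}{96} \right)} + \log{\left(\frac{13}{6} \right)} + \frac{2595}{32}

An antiderivative F(x) passes only if d/dx[F] lands on f(x) exactly.
F(x) = \frac{4 x^{4} + 9 x^{3} - 12 \log{\left(\frac{x^{4}}{2} + x^{2} + \frac{2}{3} \right)}}{12} is an antiderivative of f.
Check: d/dx[\frac{4 x^{4} + 9 x^{3} - 12 \log{\left(\frac{x^{4}}{2} + x^{2} + \frac{2}{3} \right)}}{12}] = \frac{48 x^{7} + 81 x^{6} + 96 x^{5} + 162 x^{4} - 80 x^{3} + 108 x^{2} - 144 x}{36 x^{4} + 72 x^{2} + 48}, which equals f(x).
F(7/2) = \frac{7889}{96} - \log{\left(\frac{8443}{96} \right)}; F(1) = \frac{13}{12} - \log{\left(\frac{13}{6} \right)}.
Integral = F(7/2) - F(1) = - \log{\left(\frac{8443}{96} \right)} + \log{\left(\frac{13}{6} \right)} + \frac{2595}{32}.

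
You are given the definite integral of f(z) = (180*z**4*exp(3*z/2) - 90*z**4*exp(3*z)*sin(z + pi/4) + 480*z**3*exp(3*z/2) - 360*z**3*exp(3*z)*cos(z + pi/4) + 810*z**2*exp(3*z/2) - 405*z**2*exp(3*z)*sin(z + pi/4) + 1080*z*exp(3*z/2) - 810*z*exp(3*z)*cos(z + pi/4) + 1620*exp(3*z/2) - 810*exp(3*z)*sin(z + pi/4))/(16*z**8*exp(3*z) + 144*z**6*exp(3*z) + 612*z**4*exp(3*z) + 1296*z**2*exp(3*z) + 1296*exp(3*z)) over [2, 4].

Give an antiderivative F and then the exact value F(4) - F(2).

Antiderivative: F(z) = -5/(2*z**4*exp(3*z/2)/3 + 3*z**2*exp(3*z/2) + 6*exp(3*z/2)) + 15*cos(z + pi/4)/(8*z**4/3 + 12*z**2 + 24); value = -15*exp(-6)/674 + 45*cos(pi/4 + 4)/2696 + 15*exp(-3)/86 - 45*cos(pi/4 + 2)/344

f has the shape u'v + uv' for u = 5/(2*z**4/3 + 3*z**2 + 6) and v = 3*cos(z + pi/4)/4 - exp(-3*z/2) — it is the derivative of the product u*v.
F(z) = -5/(2*z**4*exp(3*z/2)/3 + 3*z**2*exp(3*z/2) + 6*exp(3*z/2)) + 15*cos(z + pi/4)/(8*z**4/3 + 12*z**2 + 24) is an antiderivative of f.
Check: d/dz[-5/(2*z**4*exp(3*z/2)/3 + 3*z**2*exp(3*z/2) + 6*exp(3*z/2)) + 15*cos(z + pi/4)/(8*z**4/3 + 12*z**2 + 24)] = (-90*z**4*exp(3*z/2)*sin(z + pi/4) + 180*z**4 - 360*z**3*exp(3*z/2)*cos(z + pi/4) + 480*z**3 - 405*z**2*exp(3*z/2)*sin(z + pi/4) + 810*z**2 - 810*z*exp(3*z/2)*cos(z + pi/4) + 1080*z - 810*exp(3*z/2)*sin(z + pi/4) + 1620)/(16*z**8*exp(3*z/2) + 144*z**6*exp(3*z/2) + 612*z**4*exp(3*z/2) + 1296*z**2*exp(3*z/2) + 1296*exp(3*z/2)), which equals f(z).
F(4) = -15*exp(-6)/674 + 45*cos(pi/4 + 4)/2696; F(2) = 45*cos(pi/4 + 2)/344 - 15*exp(-3)/86.
Integral = F(4) - F(2) = -15*exp(-6)/674 + 45*cos(pi/4 + 4)/2696 + 15*exp(-3)/86 - 45*cos(pi/4 + 2)/344.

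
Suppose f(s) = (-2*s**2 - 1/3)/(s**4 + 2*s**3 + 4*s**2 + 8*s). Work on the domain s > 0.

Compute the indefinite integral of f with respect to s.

Factor the denominator (3*s*(s + 2)*(s**2 + 4)) and decompose: f = -23*(s + 2)/(48*(s**2 + 4)) + 25/(48*(s + 2)) - 1/(24*s); each piece integrates to a log, atan, or power term.
Check: d/ds[-log(s)/24 + 25*log(s + 2)/48 - 23*log(s**2 + 4)/96 - 23*atan(s/2)/48] = (-6*s**2 - 1)/(3*s**4 + 6*s**3 + 12*s**2 + 24*s), which equals f(s).

F(s) = -log(s)/24 + 25*log(s + 2)/48 - 23*log(s**2 + 4)/96 - 23*atan(s/2)/48 + C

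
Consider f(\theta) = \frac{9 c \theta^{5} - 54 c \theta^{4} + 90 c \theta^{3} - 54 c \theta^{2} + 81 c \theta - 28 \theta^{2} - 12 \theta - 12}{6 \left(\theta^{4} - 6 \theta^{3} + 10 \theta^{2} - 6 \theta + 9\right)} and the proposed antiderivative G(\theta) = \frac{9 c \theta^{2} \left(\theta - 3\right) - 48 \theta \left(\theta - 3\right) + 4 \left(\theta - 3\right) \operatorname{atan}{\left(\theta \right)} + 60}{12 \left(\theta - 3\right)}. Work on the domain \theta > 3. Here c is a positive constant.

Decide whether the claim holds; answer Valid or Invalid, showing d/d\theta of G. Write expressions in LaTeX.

Invalid: d/d\theta[G] - f = -4, which is not 0.

d/d\theta[G] = \frac{9 c \theta^{5} - 54 c \theta^{4} + 90 c \theta^{3} - 54 c \theta^{2} + 81 c \theta - 24 \theta^{4} + 144 \theta^{3} - 268 \theta^{2} + 132 \theta - 228}{6 \theta^{4} - 36 \theta^{3} + 60 \theta^{2} - 36 \theta + 54}
d/d\theta[G] - f(\theta) = -4 != 0.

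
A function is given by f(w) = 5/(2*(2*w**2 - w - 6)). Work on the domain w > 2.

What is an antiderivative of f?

The denominator factors as 2*(w - 2)*(2*w + 3); partial fractions split f into directly integrable pieces: -5/(7*(2*w + 3)) + 5/(14*(w - 2)).
Check: d/dw[5*log(w - 2)/14 - 5*log(w + 3/2)/14] = 5/(4*w**2 - 2*w - 12), which equals f(w).

An antiderivative is F(w) = 5*log(w - 2)/14 - 5*log(w + 3/2)/14.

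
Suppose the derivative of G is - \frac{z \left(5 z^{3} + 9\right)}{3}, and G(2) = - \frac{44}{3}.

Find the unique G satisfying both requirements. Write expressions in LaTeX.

Differentiate the proposed G(z) back; it has to land on the given G'(z).
A general antiderivative is - \frac{z^{5}}{3} - \frac{3 z^{2}}{2} + C.
The condition gives C = - \frac{44}{3} - (- \frac{50}{3}) = 2.
So G(z) = \frac{- 2 z^{5} - 9 z^{2} + 12}{6}.
Check: d/dz[\frac{- 2 z^{5} - 9 z^{2} + 12}{6}] = - \frac{5 z^{4}}{3} - 3 z, which equals G'(z).

G(z) = \frac{- 2 z^{5} - 9 z^{2} + 12}{6}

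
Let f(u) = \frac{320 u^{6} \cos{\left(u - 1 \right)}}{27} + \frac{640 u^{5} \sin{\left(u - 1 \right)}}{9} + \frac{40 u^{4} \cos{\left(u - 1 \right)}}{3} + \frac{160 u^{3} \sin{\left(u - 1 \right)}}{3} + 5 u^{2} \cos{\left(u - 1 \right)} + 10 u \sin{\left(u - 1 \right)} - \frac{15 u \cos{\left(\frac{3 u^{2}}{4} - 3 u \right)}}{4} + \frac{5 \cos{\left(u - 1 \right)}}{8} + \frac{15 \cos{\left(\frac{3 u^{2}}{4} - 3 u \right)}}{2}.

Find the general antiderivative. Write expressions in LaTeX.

F(u) = \frac{320 u^{6} \sin{\left(u - 1 \right)}}{27} + \frac{40 u^{4} \sin{\left(u - 1 \right)}}{3} + 5 u^{2} \sin{\left(u - 1 \right)} + \frac{5 \sin{\left(u - 1 \right)}}{8} - \frac{5 \sin{\left(\frac{3 u^{2}}{4} - 3 u \right)}}{2} + C

Integrate term by term and add the pieces.
Check: d/du[\frac{320 u^{6} \sin{\left(u - 1 \right)}}{27} + \frac{40 u^{4} \sin{\left(u - 1 \right)}}{3} + 5 u^{2} \sin{\left(u - 1 \right)} + \frac{5 \sin{\left(u - 1 \right)}}{8} - \frac{5 \sin{\left(\frac{3 u^{2}}{4} - 3 u \right)}}{2}] = \frac{320 u^{6} \cos{\left(u - 1 \right)}}{27} + \frac{640 u^{5} \sin{\left(u - 1 \right)}}{9} + \frac{40 u^{4} \cos{\left(u - 1 \right)}}{3} + \frac{160 u^{3} \sin{\left(u - 1 \right)}}{3} + 5 u^{2} \cos{\left(u - 1 \right)} + 10 u \sin{\left(u - 1 \right)} - \frac{15 u \cos{\left(\frac{3 u^{2}}{4} - 3 u \right)}}{4} + \frac{5 \cos{\left(u - 1 \right)}}{8} + \frac{15 \cos{\left(\frac{3 u^{2}}{4} - 3 u \right)}}{2} = f(u).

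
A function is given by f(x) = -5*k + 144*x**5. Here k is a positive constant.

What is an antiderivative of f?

Check any antiderivative F(x) by computing F'(x) and comparing it with f(x).
Check: d/dx[-5*k*x + 24*x**6] = -5*k + 144*x**5 = f(x).

An antiderivative is F(x) = -5*k*x + 24*x**6.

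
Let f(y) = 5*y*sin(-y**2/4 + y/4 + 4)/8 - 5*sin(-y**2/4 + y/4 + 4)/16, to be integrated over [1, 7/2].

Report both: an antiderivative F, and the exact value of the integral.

Antiderivative: F(y) = 5*cos(-y**2/4 + y/4 + 4)/4; value = 5*cos(29/16)/4 - 5*cos(4)/4

f matches the chain-rule pattern g'(h)*h' with inner function h(y) = -y**2/4 + y/4 + 4; substituting u = h(y) collapses the integral.
F(y) = 5*cos(-y**2/4 + y/4 + 4)/4 is an antiderivative of f.
Check: d/dy[5*cos(-y**2/4 + y/4 + 4)/4] = 5*y*sin(-y**2/4 + y/4 + 4)/8 - 5*sin(-y**2/4 + y/4 + 4)/16 = f(y).
F(7/2) = 5*cos(29/16)/4; F(1) = 5*cos(4)/4.
Integral = F(7/2) - F(1) = 5*cos(29/16)/4 - 5*cos(4)/4.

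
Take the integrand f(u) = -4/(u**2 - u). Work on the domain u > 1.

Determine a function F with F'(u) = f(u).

Factor the denominator (u*(u - 1)) and decompose: f = -4/(u - 1) + 4/u; each piece integrates to a log, atan, or power term.
Check: d/du[-4*(-log(u) + log(u - 1))] = -4/(u**2 - u) = f(u).

An antiderivative is F(u) = -4*(-log(u) + log(u - 1)).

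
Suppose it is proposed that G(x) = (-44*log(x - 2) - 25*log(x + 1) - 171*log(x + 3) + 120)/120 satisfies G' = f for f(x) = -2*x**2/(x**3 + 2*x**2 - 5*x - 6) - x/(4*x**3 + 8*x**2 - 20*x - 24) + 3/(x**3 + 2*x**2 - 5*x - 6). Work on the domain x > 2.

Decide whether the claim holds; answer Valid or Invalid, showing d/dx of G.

d/dx[G] = (-8*x**2 - x + 12)/(4*x**3 + 8*x**2 - 20*x - 24)
This equals f(x) exactly, so the claim holds.

Valid: G'(x) = f(x).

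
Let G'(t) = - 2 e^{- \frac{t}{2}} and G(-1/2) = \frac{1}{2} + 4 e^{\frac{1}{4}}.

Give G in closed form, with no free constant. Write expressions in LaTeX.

G(t) = \frac{\left(e^{\frac{t}{2}} + 8\right) e^{- \frac{t}{2}}}{2}

Recover the given G'(t) by differentiating a candidate G(t); any mismatch rules it out.
A general antiderivative is 4 e^{- \frac{t}{2}} + C.
The condition gives C = \frac{1}{2} + 4 e^{\frac{1}{4}} - (4 e^{\frac{1}{4}}) = \frac{1}{2}.
So G(t) = \frac{\left(e^{\frac{t}{2}} + 8\right) e^{- \frac{t}{2}}}{2}.
Check: d/dt[\frac{\left(e^{\frac{t}{2}} + 8\right) e^{- \frac{t}{2}}}{2}] = - 2 e^{- \frac{t}{2}} = G'(t).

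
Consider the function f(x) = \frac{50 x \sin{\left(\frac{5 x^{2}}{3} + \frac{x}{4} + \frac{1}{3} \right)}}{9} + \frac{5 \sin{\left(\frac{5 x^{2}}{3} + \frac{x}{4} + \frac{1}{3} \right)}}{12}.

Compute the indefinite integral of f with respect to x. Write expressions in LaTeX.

F(x) = - \frac{5 \cos{\left(\frac{5 x^{2}}{3} + \frac{x}{4} + \frac{1}{3} \right)}}{3} + C

The substitution u = \frac{5 x^{2}}{3} + \frac{x}{4} + \frac{1}{3} works: f is exactly (dF/du)*(du/dx) for that inner function.
Check: d/dx[- \frac{5 \cos{\left(\frac{5 x^{2}}{3} + \frac{x}{4} + \frac{1}{3} \right)}}{3}] = \frac{50 x \sin{\left(\frac{5 x^{2}}{3} + \frac{x}{4} + \frac{1}{3} \right)}}{9} + \frac{5 \sin{\left(\frac{5 x^{2}}{3} + \frac{x}{4} + \frac{1}{3} \right)}}{12} = f(x).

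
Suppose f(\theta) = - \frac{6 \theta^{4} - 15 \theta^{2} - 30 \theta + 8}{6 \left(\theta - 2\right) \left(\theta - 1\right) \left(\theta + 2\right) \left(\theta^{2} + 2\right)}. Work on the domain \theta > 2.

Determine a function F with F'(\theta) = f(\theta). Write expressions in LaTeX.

The denominator factors as 6 \left(\theta - 2\right) \left(\theta - 1\right) \left(\theta + 2\right) \left(\theta^{2} + 2\right); partial fractions split f into directly integrable pieces: - \frac{16 \theta + 61}{54 \left(\theta^{2} + 2\right)} - \frac{13}{54 \left(\theta + 2\right)} - \frac{31}{54 \left(\theta - 1\right)} + \frac{1}{9 \left(\theta - 2\right)}.
Check: d/d\theta[- \frac{- 12 \log{\left(\theta - 2 \right)} + 62 \log{\left(\theta - 1 \right)} + 26 \log{\left(\theta + 2 \right)} + 16 \log{\left(\theta^{2} + 2 \right)} + 61 \sqrt{2} \operatorname{atan}{\left(\frac{\sqrt{2} \theta}{2} \right)}}{108}] = \frac{- 6 \theta^{4} + 15 \theta^{2} + 30 \theta - 8}{6 \theta^{5} - 6 \theta^{4} - 12 \theta^{3} + 12 \theta^{2} - 48 \theta + 48}, which equals f(\theta).

An antiderivative is F(\theta) = - \frac{- 12 \log{\left(\theta - 2 \right)} + 62 \log{\left(\theta - 1 \right)} + 26 \log{\left(\theta + 2 \right)} + 16 \log{\left(\theta^{2} + 2 \right)} + 61 \sqrt{2} \operatorname{atan}{\left(\frac{\sqrt{2} \theta}{2} \right)}}{108}.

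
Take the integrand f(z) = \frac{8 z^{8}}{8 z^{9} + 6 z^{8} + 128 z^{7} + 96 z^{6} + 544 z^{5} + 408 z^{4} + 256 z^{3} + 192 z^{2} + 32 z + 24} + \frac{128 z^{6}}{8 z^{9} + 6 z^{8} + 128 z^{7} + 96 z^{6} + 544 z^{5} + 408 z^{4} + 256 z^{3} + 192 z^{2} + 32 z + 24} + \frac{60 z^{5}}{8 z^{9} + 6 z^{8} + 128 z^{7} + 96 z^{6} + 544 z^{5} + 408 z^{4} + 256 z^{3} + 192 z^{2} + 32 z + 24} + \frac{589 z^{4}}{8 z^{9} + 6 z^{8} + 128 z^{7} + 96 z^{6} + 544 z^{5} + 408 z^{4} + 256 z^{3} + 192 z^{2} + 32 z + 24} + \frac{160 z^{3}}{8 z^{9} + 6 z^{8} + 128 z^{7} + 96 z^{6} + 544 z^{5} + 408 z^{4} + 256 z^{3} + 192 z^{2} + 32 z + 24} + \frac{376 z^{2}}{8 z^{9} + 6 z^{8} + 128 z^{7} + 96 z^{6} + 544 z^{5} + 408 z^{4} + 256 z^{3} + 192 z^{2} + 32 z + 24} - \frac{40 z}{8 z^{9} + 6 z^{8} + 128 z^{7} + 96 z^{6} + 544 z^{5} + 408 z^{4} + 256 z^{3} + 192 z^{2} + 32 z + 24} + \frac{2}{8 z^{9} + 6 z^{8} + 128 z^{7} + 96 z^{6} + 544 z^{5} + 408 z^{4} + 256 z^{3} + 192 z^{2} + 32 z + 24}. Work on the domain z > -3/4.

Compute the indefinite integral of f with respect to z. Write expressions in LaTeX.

The integrand splits into summands that can be handled one at a time.
Check: d/dz[- \frac{5 z}{4 \left(\frac{z^{4}}{2} + 4 z^{2} + 1\right)} + \log{\left(2 z + \frac{3}{2} \right)}] = \frac{8 z^{8} + 128 z^{6} + 60 z^{5} + 589 z^{4} + 160 z^{3} + 376 z^{2} - 40 z + 2}{8 z^{9} + 6 z^{8} + 128 z^{7} + 96 z^{6} + 544 z^{5} + 408 z^{4} + 256 z^{3} + 192 z^{2} + 32 z + 24}, which equals f(z).

F(z) = - \frac{5 z}{4 \left(\frac{z^{4}}{2} + 4 z^{2} + 1\right)} + \log{\left(2 z + \frac{3}{2} \right)} + C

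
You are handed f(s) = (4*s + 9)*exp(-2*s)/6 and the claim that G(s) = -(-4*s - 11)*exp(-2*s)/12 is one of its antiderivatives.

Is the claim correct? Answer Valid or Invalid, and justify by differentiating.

Invalid: d/ds[G] - f = (-4*s - 9)*exp(-2*s)/3, which is not 0.

d/ds[G] = (-4*s - 9)*exp(-2*s)/6
d/ds[G] - f(s) = (-4*s - 9)*exp(-2*s)/3 != 0.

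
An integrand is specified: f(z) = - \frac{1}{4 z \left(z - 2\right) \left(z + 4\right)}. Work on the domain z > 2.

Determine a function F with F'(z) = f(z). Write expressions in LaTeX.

An antiderivative is F(z) = \frac{\log{\left(z \right)}}{32} - \frac{\log{\left(z - 2 \right)}}{48} - \frac{\log{\left(z + 4 \right)}}{96}.

Factor the denominator (4 z \left(z - 2\right) \left(z + 4\right)) and decompose: f = - \frac{1}{96 \left(z + 4\right)} - \frac{1}{48 \left(z - 2\right)} + \frac{1}{32 z}; each piece integrates to a log, atan, or power term.
Check: d/dz[\frac{\log{\left(z \right)}}{32} - \frac{\log{\left(z - 2 \right)}}{48} - \frac{\log{\left(z + 4 \right)}}{96}] = - \frac{1}{4 z^{3} + 8 z^{2} - 32 z}, which equals f(z).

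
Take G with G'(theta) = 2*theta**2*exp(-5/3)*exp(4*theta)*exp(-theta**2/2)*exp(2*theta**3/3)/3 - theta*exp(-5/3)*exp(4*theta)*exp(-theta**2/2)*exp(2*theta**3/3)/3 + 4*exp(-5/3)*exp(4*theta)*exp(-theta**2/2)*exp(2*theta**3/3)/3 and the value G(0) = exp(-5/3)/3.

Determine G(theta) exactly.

The substitution u = 2*theta**3/3 - theta**2/2 + 4*theta - 5/3 works: G'(theta) is exactly (dG/du)*(du/dtheta) for that inner function.
A general antiderivative is exp(2*theta**3/3 - theta**2/2 + 4*theta - 5/3)/3 + C.
The condition gives C = exp(-5/3)/3 - (exp(-5/3)/3) = 0.
So G(theta) = exp(-5/3)*exp(4*theta)*exp(-theta**2/2)*exp(2*theta**3/3)/3.
Check: d/dtheta[exp(-5/3)*exp(4*theta)*exp(-theta**2/2)*exp(2*theta**3/3)/3] = (2*theta**2*exp(4*theta)*exp(2*theta**3/3) - theta*exp(4*theta)*exp(2*theta**3/3) + 4*exp(4*theta)*exp(2*theta**3/3))*exp(-5/3)*exp(-theta**2/2)/3, which equals G'(theta).

G(theta) = exp(-5/3)*exp(4*theta)*exp(-theta**2/2)*exp(2*theta**3/3)/3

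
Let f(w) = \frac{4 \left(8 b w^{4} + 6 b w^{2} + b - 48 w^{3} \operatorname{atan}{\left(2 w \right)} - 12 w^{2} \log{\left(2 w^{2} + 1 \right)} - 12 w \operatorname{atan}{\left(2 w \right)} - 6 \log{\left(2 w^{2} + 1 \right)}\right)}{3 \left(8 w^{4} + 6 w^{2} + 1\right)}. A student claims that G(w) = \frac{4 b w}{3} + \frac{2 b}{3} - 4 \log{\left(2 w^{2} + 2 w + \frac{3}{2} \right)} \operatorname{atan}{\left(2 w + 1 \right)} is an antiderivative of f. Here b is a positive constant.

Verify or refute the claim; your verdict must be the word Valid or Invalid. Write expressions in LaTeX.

d/dw[G] = \frac{32 b w^{4} + 64 b w^{3} + 72 b w^{2} + 40 b w + 12 b - 192 w^{3} \operatorname{atan}{\left(2 w + 1 \right)} - 48 w^{2} \log{\left(2 w^{2} + 2 w + \frac{3}{2} \right)} - 288 w^{2} \operatorname{atan}{\left(2 w + 1 \right)} - 48 w \log{\left(2 w^{2} + 2 w + \frac{3}{2} \right)} - 192 w \operatorname{atan}{\left(2 w + 1 \right)} - 36 \log{\left(2 w^{2} + 2 w + \frac{3}{2} \right)} - 48 \operatorname{atan}{\left(2 w + 1 \right)}}{24 w^{4} + 48 w^{3} + 54 w^{2} + 30 w + 9}
d/dw[G] - f(w) = \frac{512 w^{7} \operatorname{atan}{\left(2 w \right)} - 512 w^{7} \operatorname{atan}{\left(2 w + 1 \right)} + 128 w^{6} \log{\left(2 w^{2} + 1 \right)} - 128 w^{6} \log{\left(2 w^{2} + 2 w + \frac{3}{2} \right)} + 1024 w^{6} \operatorname{atan}{\left(2 w \right)} - 768 w^{6} \operatorname{atan}{\left(2 w + 1 \right)} + 256 w^{5} \log{\left(2 w^{2} + 1 \right)} - 128 w^{5} \log{\left(2 w^{2} + 2 w + \frac{3}{2} \right)} + 1280 w^{5} \operatorname{atan}{\left(2 w \right)} - 896 w^{5} \operatorname{atan}{\left(2 w + 1 \right)} + 352 w^{4} \log{\left(2 w^{2} + 1 \right)} - 192 w^{4} \log{\left(2 w^{2} + 2 w + \frac{3}{2} \right)} + 896 w^{4} \operatorname{atan}{\left(2 w \right)} - 704 w^{4} \operatorname{atan}{\left(2 w + 1 \right)} + 288 w^{3} \log{\left(2 w^{2} + 1 \right)} - 96 w^{3} \log{\left(2 w^{2} + 2 w + \frac{3}{2} \right)} + 480 w^{3} \operatorname{atan}{\left(2 w \right)} - 448 w^{3} \operatorname{atan}{\left(2 w + 1 \right)} + 192 w^{2} \log{\left(2 w^{2} + 1 \right)} - 88 w^{2} \log{\left(2 w^{2} + 2 w + \frac{3}{2} \right)} + 160 w^{2} \operatorname{atan}{\left(2 w \right)} - 192 w^{2} \operatorname{atan}{\left(2 w + 1 \right)} + 80 w \log{\left(2 w^{2} + 1 \right)} - 16 w \log{\left(2 w^{2} + 2 w + \frac{3}{2} \right)} + 48 w \operatorname{atan}{\left(2 w \right)} - 64 w \operatorname{atan}{\left(2 w + 1 \right)} + 24 \log{\left(2 w^{2} + 1 \right)} - 12 \log{\left(2 w^{2} + 2 w + \frac{3}{2} \right)} - 16 \operatorname{atan}{\left(2 w + 1 \right)}}{64 w^{8} + 128 w^{7} + 192 w^{6} + 176 w^{5} + 140 w^{4} + 76 w^{3} + 36 w^{2} + 10 w + 3} != 0.

Invalid: d/dw[G] - f = \frac{512 w^{7} \operatorname{atan}{\left(2 w \right)} - 512 w^{7} \operatorname{atan}{\left(2 w + 1 \right)} + 128 w^{6} \log{\left(2 w^{2} + 1 \right)} - 128 w^{6} \log{\left(2 w^{2} + 2 w + \frac{3}{2} \right)} + 1024 w^{6} \operatorname{atan}{\left(2 w \right)} - 768 w^{6} \operatorname{atan}{\left(2 w + 1 \right)} + 256 w^{5} \log{\left(2 w^{2} + 1 \right)} - 128 w^{5} \log{\left(2 w^{2} + 2 w + \frac{3}{2} \right)} + 1280 w^{5} \operatorname{atan}{\left(2 w \right)} - 896 w^{5} \operatorname{atan}{\left(2 w + 1 \right)} + 352 w^{4} \log{\left(2 w^{2} + 1 \right)} - 192 w^{4} \log{\left(2 w^{2} + 2 w + \frac{3}{2} \right)} + 896 w^{4} \operatorname{atan}{\left(2 w \right)} - 704 w^{4} \operatorname{atan}{\left(2 w + 1 \right)} + 288 w^{3} \log{\left(2 w^{2} + 1 \right)} - 96 w^{3} \log{\left(2 w^{2} + 2 w + \frac{3}{2} \right)} + 480 w^{3} \operatorname{atan}{\left(2 w \right)} - 448 w^{3} \operatorname{atan}{\left(2 w + 1 \right)} + 192 w^{2} \log{\left(2 w^{2} + 1 \right)} - 88 w^{2} \log{\left(2 w^{2} + 2 w + \frac{3}{2} \right)} + 160 w^{2} \operatorname{atan}{\left(2 w \right)} - 192 w^{2} \operatorname{atan}{\left(2 w + 1 \right)} + 80 w \log{\left(2 w^{2} + 1 \right)} - 16 w \log{\left(2 w^{2} + 2 w + \frac{3}{2} \right)} + 48 w \operatorname{atan}{\left(2 w \right)} - 64 w \operatorname{atan}{\left(2 w + 1 \right)} + 24 \log{\left(2 w^{2} + 1 \right)} - 12 \log{\left(2 w^{2} + 2 w + \frac{3}{2} \right)} - 16 \operatorname{atan}{\left(2 w + 1 \right)}}{64 w^{8} + 128 w^{7} + 192 w^{6} + 176 w^{5} + 140 w^{4} + 76 w^{3} + 36 w^{2} + 10 w + 3}, which is not 0.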